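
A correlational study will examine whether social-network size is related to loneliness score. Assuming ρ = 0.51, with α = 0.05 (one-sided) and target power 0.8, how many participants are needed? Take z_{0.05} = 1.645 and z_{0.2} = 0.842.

Fisher's z: C = ½·ln((1+r)/(1−r)) = ½·ln(3.0816) = 0.5627.
n = ((z_{α} + z_β)/C)² + 3.
(1.645 + 0.842) / 0.5627 = 2.487 / 0.5627 = 4.420.
n = 4.420² + 3 = 19.53 + 3 = 22.5.
Round up.

n = 23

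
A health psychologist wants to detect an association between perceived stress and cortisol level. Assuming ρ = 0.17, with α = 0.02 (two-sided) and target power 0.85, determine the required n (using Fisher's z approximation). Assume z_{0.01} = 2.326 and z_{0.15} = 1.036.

Fisher's z: C = ½·ln((1+r)/(1−r)) = ½·ln(1.4096) = 0.1717.
n = ((z_{α/2} + z_β)/C)² + 3.
(2.326 + 1.036) / 0.1717 = 3.362 / 0.1717 = 19.581.
n = 19.581² + 3 = 383.40 + 3 = 386.4.
Round up.

n = 387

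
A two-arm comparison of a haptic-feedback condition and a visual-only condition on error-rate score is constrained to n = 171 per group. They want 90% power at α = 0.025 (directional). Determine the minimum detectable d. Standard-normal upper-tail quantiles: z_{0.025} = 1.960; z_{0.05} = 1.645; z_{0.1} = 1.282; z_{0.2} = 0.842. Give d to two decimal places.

For two independent groups of n = 171 each: d_min = (z_{α} + z_β)·√(2/n).
z-sum = 1.960 + 1.282 = 3.242.
d_min = 3.242 × √(2/171) = 3.242 × 0.1081 = 0.351.

d_min ≈ 0.35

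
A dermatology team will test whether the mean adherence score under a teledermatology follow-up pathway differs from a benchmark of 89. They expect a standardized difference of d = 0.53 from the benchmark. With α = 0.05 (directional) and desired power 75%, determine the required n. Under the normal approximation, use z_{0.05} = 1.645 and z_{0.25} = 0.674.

n = 20

For a one-sample test: n = ((z_{α} + z_β) / d)².
z_{α} + z_β = 1.645 + 0.674 = 2.319.
n = (2.319 / 0.53)² = 4.375² = 19.14.
Round up.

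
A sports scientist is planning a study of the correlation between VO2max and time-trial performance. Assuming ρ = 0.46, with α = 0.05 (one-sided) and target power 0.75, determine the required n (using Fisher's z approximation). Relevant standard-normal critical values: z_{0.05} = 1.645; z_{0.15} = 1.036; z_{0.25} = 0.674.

n = 25

Fisher's z: C = ½·ln((1+r)/(1−r)) = ½·ln(2.7037) = 0.4973.
n = ((z_{α} + z_β)/C)² + 3.
(1.645 + 0.674) / 0.4973 = 2.319 / 0.4973 = 4.663.
n = 4.663² + 3 = 21.75 + 3 = 24.7.
Round up.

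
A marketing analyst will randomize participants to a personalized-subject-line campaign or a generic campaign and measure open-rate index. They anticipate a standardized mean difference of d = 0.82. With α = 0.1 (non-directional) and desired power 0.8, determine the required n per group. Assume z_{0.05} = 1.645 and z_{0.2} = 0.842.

For two independent groups with equal n: n = 2·((z_{α/2} + z_β) / d)².
z_{α/2} + z_β = 1.645 + 0.842 = 2.487.
n = 2 × (2.487 / 0.82)² = 2 × 3.033² = 2 × 9.20 = 18.4.
Round up to the next whole participant.

n = 19 per group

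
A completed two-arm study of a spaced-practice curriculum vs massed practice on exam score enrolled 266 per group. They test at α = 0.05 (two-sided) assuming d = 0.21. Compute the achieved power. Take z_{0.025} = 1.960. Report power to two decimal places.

power ≈ 0.68

For two equal groups, power = Φ(d·√(n/2) − z_{α/2}).
d·√(n/2) = 0.21 × √(266/2) = 0.21 × 11.533 = 2.422.
z_β = 2.422 − 1.960 = 0.462.
Power = Φ(0.462) = 0.678.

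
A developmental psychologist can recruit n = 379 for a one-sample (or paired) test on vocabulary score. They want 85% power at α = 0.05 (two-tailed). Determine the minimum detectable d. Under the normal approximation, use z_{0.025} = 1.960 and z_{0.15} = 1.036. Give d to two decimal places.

d_min ≈ 0.15

For a single sample (or paired design) of n = 379: d_min = (z_{α/2} + z_β)/√n.
z-sum = 1.960 + 1.036 = 2.996.
d_min = 2.996 / √379 = 2.996 / 19.468 = 0.154.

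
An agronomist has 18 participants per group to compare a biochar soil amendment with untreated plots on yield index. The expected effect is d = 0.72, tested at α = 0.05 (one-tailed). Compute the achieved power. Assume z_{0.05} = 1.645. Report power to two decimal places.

For two equal groups, power = Φ(d·√(n/2) − z_{α}).
d·√(n/2) = 0.72 × √(18/2) = 0.72 × 3.000 = 2.160.
z_β = 2.160 − 1.645 = 0.515.
Power = Φ(0.515) = 0.697.

power ≈ 0.70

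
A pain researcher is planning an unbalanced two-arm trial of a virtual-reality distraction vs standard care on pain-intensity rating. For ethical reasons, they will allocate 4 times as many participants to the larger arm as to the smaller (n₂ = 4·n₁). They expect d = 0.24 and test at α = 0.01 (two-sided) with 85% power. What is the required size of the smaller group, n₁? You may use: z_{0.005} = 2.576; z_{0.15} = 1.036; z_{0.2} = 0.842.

With allocation ratio k = n₂/n₁ = 4, Var(x̄₁−x̄₂) = σ²(1/n₁ + 1/(k·n₁)) = σ²·(k+1)/(k·n₁).
So n₁ = (1 + 1/k)·((z_{α/2} + z_β)/d)² = 1.250 × (3.612/0.24)².
n₁ = 1.250 × 226.50 = 283.1.
Round up: n₁ = 284, giving n₂ = 4 × 284 = 1136.

n₁ = 284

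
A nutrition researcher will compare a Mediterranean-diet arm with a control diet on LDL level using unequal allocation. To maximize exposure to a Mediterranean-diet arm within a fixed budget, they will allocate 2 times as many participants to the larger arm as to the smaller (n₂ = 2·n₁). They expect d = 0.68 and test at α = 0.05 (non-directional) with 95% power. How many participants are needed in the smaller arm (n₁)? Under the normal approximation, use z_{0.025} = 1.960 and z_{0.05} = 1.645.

n₁ = 43

With allocation ratio k = n₂/n₁ = 2, Var(x̄₁−x̄₂) = σ²(1/n₁ + 1/(k·n₁)) = σ²·(k+1)/(k·n₁).
So n₁ = (1 + 1/k)·((z_{α/2} + z_β)/d)² = 1.500 × (3.605/0.68)².
n₁ = 1.500 × 28.11 = 42.2.
Round up: n₁ = 43, giving n₂ = 2 × 43 = 86.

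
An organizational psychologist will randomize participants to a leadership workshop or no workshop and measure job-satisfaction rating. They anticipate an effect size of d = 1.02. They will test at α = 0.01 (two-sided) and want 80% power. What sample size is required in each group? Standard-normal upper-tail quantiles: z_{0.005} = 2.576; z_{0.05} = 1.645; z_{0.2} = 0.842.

For two independent groups with equal n: n = 2·((z_{α/2} + z_β) / d)².
z_{α/2} + z_β = 2.576 + 0.842 = 3.418.
n = 2 × (3.418 / 1.02)² = 2 × 3.351² = 2 × 11.23 = 22.5.
Round up to the next whole participant.

n = 23 per group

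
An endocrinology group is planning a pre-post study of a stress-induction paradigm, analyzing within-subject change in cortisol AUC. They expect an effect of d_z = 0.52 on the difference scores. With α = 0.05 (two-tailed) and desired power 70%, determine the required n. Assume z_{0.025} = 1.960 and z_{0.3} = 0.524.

For a paired (one-sample on differences) test: n = ((z_{α/2} + z_β) / d)².
z_{α/2} + z_β = 1.960 + 0.524 = 2.484.
n = (2.484 / 0.52)² = 4.777² = 22.82.
Round up.

n = 23 pairs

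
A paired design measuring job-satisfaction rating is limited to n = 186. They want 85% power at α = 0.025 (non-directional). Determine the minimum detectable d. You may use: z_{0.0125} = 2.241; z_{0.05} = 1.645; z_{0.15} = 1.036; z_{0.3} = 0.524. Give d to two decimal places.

d_min ≈ 0.24

For a single sample (or paired design) of n = 186: d_min = (z_{α/2} + z_β)/√n.
z-sum = 2.241 + 1.036 = 3.277.
d_min = 3.277 / √186 = 3.277 / 13.638 = 0.240.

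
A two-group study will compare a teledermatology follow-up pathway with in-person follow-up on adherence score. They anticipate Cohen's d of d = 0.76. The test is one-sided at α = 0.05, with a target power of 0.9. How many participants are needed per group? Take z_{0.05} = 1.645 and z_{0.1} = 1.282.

For two independent groups with equal n: n = 2·((z_{α} + z_β) / d)².
z_{α} + z_β = 1.645 + 1.282 = 2.927.
n = 2 × (2.927 / 0.76)² = 2 × 3.851² = 2 × 14.83 = 29.7.
Round up to the next whole participant.

n = 30 per group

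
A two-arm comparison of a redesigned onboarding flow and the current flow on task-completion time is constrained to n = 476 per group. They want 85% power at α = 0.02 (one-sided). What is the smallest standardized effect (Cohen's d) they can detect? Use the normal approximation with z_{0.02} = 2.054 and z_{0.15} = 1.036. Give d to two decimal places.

For two independent groups of n = 476 each: d_min = (z_{α} + z_β)·√(2/n).
z-sum = 2.054 + 1.036 = 3.090.
d_min = 3.090 × √(2/476) = 3.090 × 0.0648 = 0.200.

d_min ≈ 0.20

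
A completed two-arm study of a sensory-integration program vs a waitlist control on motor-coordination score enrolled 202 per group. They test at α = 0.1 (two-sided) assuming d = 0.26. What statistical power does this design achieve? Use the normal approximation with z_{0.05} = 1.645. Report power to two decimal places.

For two equal groups, power = Φ(d·√(n/2) − z_{α/2}).
d·√(n/2) = 0.26 × √(202/2) = 0.26 × 10.050 = 2.613.
z_β = 2.613 − 1.645 = 0.968.
Power = Φ(0.968) = 0.833.

power ≈ 0.83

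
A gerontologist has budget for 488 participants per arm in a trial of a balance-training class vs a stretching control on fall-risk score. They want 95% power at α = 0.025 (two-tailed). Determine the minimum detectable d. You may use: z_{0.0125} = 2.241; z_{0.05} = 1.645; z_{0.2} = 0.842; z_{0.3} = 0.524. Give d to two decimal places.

d_min ≈ 0.25

For two independent groups of n = 488 each: d_min = (z_{α/2} + z_β)·√(2/n).
z-sum = 2.241 + 1.645 = 3.886.
d_min = 3.886 × √(2/488) = 3.886 × 0.0640 = 0.249.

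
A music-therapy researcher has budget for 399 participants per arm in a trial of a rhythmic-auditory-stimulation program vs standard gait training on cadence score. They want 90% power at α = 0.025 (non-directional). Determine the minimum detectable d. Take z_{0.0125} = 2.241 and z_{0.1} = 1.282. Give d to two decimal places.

For two independent groups of n = 399 each: d_min = (z_{α/2} + z_β)·√(2/n).
z-sum = 2.241 + 1.282 = 3.523.
d_min = 3.523 × √(2/399) = 3.523 × 0.0708 = 0.249.

d_min ≈ 0.25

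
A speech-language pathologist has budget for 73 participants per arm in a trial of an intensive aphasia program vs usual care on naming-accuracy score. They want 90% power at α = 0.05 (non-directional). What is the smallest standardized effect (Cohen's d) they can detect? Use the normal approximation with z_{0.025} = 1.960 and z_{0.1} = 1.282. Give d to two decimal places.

For two independent groups of n = 73 each: d_min = (z_{α/2} + z_β)·√(2/n).
z-sum = 1.960 + 1.282 = 3.242.
d_min = 3.242 × √(2/73) = 3.242 × 0.1655 = 0.537.

d_min ≈ 0.54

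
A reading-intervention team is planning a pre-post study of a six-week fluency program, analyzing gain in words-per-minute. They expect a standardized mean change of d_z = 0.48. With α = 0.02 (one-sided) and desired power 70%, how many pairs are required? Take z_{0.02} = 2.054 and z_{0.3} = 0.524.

For a paired (one-sample on differences) test: n = ((z_{α} + z_β) / d)².
z_{α} + z_β = 2.054 + 0.524 = 2.578.
n = (2.578 / 0.48)² = 5.371² = 28.85.
Round up.

n = 29 pairs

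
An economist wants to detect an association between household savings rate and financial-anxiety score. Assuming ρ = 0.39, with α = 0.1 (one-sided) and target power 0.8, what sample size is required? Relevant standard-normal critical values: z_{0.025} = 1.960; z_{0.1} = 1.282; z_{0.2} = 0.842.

Fisher's z: C = ½·ln((1+r)/(1−r)) = ½·ln(2.2787) = 0.4118.
n = ((z_{α} + z_β)/C)² + 3.
(1.282 + 0.842) / 0.4118 = 2.124 / 0.4118 = 5.158.
n = 5.158² + 3 = 26.60 + 3 = 29.6.
Round up.

n = 30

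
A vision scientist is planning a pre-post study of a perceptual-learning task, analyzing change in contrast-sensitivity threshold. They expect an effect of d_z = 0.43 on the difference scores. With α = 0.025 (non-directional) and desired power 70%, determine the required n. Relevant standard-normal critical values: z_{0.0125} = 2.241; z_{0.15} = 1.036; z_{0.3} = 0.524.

n = 42 pairs

For a paired (one-sample on differences) test: n = ((z_{α/2} + z_β) / d)².
z_{α/2} + z_β = 2.241 + 0.524 = 2.765.
n = (2.765 / 0.43)² = 6.430² = 41.35.
Round up.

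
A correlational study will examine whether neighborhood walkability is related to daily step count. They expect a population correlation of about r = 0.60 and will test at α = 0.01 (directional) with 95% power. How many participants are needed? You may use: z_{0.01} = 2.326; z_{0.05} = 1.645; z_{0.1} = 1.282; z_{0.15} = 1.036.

n = 36

Fisher's z: C = ½·ln((1+r)/(1−r)) = ½·ln(4.0000) = 0.6931.
n = ((z_{α} + z_β)/C)² + 3.
(2.326 + 1.645) / 0.6931 = 3.971 / 0.6931 = 5.729.
n = 5.729² + 3 = 32.83 + 3 = 35.8.
Round up.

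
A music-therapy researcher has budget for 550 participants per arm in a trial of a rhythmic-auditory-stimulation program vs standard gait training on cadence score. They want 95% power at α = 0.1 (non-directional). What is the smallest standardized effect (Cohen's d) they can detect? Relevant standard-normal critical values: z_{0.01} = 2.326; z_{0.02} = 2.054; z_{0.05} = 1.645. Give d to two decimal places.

For two independent groups of n = 550 each: d_min = (z_{α/2} + z_β)·√(2/n).
z-sum = 1.645 + 1.645 = 3.290.
d_min = 3.290 × √(2/550) = 3.290 × 0.0603 = 0.198.

d_min ≈ 0.20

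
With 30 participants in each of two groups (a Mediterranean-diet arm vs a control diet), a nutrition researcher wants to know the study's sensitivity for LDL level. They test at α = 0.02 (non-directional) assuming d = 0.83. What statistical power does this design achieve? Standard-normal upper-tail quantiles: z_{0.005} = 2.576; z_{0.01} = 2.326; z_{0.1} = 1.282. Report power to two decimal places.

For two equal groups, power = Φ(d·√(n/2) − z_{α/2}).
d·√(n/2) = 0.83 × √(30/2) = 0.83 × 3.873 = 3.215.
z_β = 3.215 − 2.326 = 0.889.
Power = Φ(0.889) = 0.813.

power ≈ 0.81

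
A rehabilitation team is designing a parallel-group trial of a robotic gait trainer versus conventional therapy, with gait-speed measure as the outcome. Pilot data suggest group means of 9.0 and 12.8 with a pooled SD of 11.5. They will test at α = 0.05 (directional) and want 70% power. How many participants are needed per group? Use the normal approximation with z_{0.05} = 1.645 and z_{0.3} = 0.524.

n = 87 per group

Cohen's d = |M₁ − M₂| / SD_pooled = |9.0 − 12.8| / 11.5 = 3.8 / 11.5 = 0.330.
For two independent groups with equal n: n = 2·((z_{α} + z_β) / d)².
z_{α} + z_β = 1.645 + 0.524 = 2.169.
n = 2 × (2.169 / 0.330)² = 2 × 6.573² = 2 × 43.20 = 86.4.
Round up to the next whole participant.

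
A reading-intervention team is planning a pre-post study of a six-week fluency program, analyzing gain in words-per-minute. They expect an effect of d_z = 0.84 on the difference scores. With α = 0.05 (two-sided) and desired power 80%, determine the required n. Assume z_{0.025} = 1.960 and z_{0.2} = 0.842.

For a paired (one-sample on differences) test: n = ((z_{α/2} + z_β) / d)².
z_{α/2} + z_β = 1.960 + 0.842 = 2.802.
n = (2.802 / 0.84)² = 3.336² = 11.13.
Round up.

n = 12 pairs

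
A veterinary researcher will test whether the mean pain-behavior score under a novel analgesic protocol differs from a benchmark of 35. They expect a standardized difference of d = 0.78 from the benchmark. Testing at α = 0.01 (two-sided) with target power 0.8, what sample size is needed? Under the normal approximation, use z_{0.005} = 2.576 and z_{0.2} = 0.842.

n = 20

For a one-sample test: n = ((z_{α/2} + z_β) / d)².
z_{α/2} + z_β = 2.576 + 0.842 = 3.418.
n = (3.418 / 0.78)² = 4.382² = 19.20.
Round up.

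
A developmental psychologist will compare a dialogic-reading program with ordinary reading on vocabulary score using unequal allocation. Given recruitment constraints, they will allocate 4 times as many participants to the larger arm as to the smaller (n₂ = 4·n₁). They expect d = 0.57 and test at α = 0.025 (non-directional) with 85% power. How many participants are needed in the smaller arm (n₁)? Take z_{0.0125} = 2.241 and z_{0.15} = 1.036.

n₁ = 42

With allocation ratio k = n₂/n₁ = 4, Var(x̄₁−x̄₂) = σ²(1/n₁ + 1/(k·n₁)) = σ²·(k+1)/(k·n₁).
So n₁ = (1 + 1/k)·((z_{α/2} + z_β)/d)² = 1.250 × (3.277/0.57)².
n₁ = 1.250 × 33.05 = 41.3.
Round up: n₁ = 42, giving n₂ = 4 × 42 = 168.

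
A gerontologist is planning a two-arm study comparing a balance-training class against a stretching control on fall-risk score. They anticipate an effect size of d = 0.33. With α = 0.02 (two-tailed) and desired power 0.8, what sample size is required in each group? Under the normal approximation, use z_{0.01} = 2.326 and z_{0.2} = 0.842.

n = 185 per group

For two independent groups with equal n: n = 2·((z_{α/2} + z_β) / d)².
z_{α/2} + z_β = 2.326 + 0.842 = 3.168.
n = 2 × (3.168 / 0.33)² = 2 × 9.600² = 2 × 92.16 = 184.3.
Round up to the next whole participant.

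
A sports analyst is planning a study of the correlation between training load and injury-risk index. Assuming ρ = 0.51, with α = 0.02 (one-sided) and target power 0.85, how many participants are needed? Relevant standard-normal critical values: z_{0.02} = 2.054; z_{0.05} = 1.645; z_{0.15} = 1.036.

Fisher's z: C = ½·ln((1+r)/(1−r)) = ½·ln(3.0816) = 0.5627.
n = ((z_{α} + z_β)/C)² + 3.
(2.054 + 1.036) / 0.5627 = 3.090 / 0.5627 = 5.491.
n = 5.491² + 3 = 30.16 + 3 = 33.2.
Round up.

n = 34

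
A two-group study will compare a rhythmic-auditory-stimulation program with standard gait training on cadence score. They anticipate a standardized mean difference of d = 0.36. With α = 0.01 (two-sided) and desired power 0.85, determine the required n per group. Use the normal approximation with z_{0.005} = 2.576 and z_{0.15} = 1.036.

n = 202 per group

For two independent groups with equal n: n = 2·((z_{α/2} + z_β) / d)².
z_{α/2} + z_β = 2.576 + 1.036 = 3.612.
n = 2 × (3.612 / 0.36)² = 2 × 10.033² = 2 × 100.67 = 201.3.
Round up to the next whole participant.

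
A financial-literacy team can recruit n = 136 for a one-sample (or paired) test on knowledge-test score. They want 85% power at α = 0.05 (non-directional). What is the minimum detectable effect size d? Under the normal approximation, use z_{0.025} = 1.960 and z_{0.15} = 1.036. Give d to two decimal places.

d_min ≈ 0.26

For a single sample (or paired design) of n = 136: d_min = (z_{α/2} + z_β)/√n.
z-sum = 1.960 + 1.036 = 2.996.
d_min = 2.996 / √136 = 2.996 / 11.662 = 0.257.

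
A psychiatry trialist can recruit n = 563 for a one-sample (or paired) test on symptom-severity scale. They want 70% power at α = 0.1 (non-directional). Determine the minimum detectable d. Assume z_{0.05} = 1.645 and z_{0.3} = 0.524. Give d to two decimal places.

d_min ≈ 0.09

For a single sample (or paired design) of n = 563: d_min = (z_{α/2} + z_β)/√n.
z-sum = 1.645 + 0.524 = 2.169.
d_min = 2.169 / √563 = 2.169 / 23.728 = 0.091.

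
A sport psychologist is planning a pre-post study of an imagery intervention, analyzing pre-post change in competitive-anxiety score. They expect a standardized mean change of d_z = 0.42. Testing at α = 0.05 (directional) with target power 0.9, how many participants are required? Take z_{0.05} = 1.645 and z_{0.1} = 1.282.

n = 49 pairs

For a paired (one-sample on differences) test: n = ((z_{α} + z_β) / d)².
z_{α} + z_β = 1.645 + 1.282 = 2.927.
n = (2.927 / 0.42)² = 6.969² = 48.57.
Round up.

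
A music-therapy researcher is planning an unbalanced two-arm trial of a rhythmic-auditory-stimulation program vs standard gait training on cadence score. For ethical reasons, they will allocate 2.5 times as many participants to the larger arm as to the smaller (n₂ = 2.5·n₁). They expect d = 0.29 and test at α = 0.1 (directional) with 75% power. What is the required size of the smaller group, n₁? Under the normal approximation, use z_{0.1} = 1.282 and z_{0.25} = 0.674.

n₁ = 64

With allocation ratio k = n₂/n₁ = 2.5, Var(x̄₁−x̄₂) = σ²(1/n₁ + 1/(k·n₁)) = σ²·(k+1)/(k·n₁).
So n₁ = (1 + 1/k)·((z_{α} + z_β)/d)² = 1.400 × (1.956/0.29)².
n₁ = 1.400 × 45.49 = 63.7.
Round up: n₁ = 64, giving n₂ = 2.5 × 64 = 160.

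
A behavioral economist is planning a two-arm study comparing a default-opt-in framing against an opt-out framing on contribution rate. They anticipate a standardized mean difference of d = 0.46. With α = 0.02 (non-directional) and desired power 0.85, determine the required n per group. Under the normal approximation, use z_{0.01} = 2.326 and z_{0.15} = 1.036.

n = 107 per group

For two independent groups with equal n: n = 2·((z_{α/2} + z_β) / d)².
z_{α/2} + z_β = 2.326 + 1.036 = 3.362.
n = 2 × (3.362 / 0.46)² = 2 × 7.309² = 2 × 53.42 = 106.8.
Round up to the next whole participant.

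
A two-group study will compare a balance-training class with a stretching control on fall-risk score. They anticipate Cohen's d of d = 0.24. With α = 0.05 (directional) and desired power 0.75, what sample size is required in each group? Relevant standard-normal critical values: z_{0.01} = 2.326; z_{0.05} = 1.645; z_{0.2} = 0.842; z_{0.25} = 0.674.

For two independent groups with equal n: n = 2·((z_{α} + z_β) / d)².
z_{α} + z_β = 1.645 + 0.674 = 2.319.
n = 2 × (2.319 / 0.24)² = 2 × 9.662² = 2 × 93.36 = 186.7.
Round up to the next whole participant.

n = 187 per group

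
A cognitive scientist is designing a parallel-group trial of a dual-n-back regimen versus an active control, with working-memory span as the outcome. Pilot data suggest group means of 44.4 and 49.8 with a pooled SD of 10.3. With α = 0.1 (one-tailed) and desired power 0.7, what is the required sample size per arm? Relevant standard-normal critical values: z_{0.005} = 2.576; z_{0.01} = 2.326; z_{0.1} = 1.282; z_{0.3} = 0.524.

Cohen's d = |M₁ − M₂| / SD_pooled = |44.4 − 49.8| / 10.3 = 5.4 / 10.3 = 0.524.
For two independent groups with equal n: n = 2·((z_{α} + z_β) / d)².
z_{α} + z_β = 1.282 + 0.524 = 1.806.
n = 2 × (1.806 / 0.524)² = 2 × 3.447² = 2 × 11.88 = 23.8.
Round up to the next whole participant.

n = 24 per group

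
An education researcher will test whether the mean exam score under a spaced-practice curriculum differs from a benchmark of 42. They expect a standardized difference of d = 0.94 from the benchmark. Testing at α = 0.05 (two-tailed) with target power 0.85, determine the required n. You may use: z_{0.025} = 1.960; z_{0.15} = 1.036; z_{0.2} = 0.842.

For a one-sample test: n = ((z_{α/2} + z_β) / d)².
z_{α/2} + z_β = 1.960 + 1.036 = 2.996.
n = (2.996 / 0.94)² = 3.187² = 10.16.
Round up.

n = 11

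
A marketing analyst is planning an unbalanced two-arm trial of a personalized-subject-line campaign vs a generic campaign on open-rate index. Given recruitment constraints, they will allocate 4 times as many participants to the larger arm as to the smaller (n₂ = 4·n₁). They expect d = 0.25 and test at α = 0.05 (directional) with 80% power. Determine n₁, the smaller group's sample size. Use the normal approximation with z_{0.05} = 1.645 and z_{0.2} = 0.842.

With allocation ratio k = n₂/n₁ = 4, Var(x̄₁−x̄₂) = σ²(1/n₁ + 1/(k·n₁)) = σ²·(k+1)/(k·n₁).
So n₁ = (1 + 1/k)·((z_{α} + z_β)/d)² = 1.250 × (2.487/0.25)².
n₁ = 1.250 × 98.96 = 123.7.
Round up: n₁ = 124, giving n₂ = 4 × 124 = 496.

n₁ = 124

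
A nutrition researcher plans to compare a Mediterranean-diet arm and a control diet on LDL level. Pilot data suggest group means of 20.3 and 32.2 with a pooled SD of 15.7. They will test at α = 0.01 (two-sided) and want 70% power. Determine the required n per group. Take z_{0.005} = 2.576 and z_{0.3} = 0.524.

Cohen's d = |M₁ − M₂| / SD_pooled = |20.3 − 32.2| / 15.7 = 11.9 / 15.7 = 0.758.
For two independent groups with equal n: n = 2·((z_{α/2} + z_β) / d)².
z_{α/2} + z_β = 2.576 + 0.524 = 3.100.
n = 2 × (3.100 / 0.758)² = 2 × 4.090² = 2 × 16.73 = 33.5.
Round up to the next whole participant.

n = 34 per group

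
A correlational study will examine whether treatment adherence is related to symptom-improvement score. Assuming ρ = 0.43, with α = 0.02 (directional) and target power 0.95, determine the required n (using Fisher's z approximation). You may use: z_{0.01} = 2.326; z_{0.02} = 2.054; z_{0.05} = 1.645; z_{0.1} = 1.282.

Fisher's z: C = ½·ln((1+r)/(1−r)) = ½·ln(2.5088) = 0.4599.
n = ((z_{α} + z_β)/C)² + 3.
(2.054 + 1.645) / 0.4599 = 3.699 / 0.4599 = 8.043.
n = 8.043² + 3 = 64.69 + 3 = 67.7.
Round up.

n = 68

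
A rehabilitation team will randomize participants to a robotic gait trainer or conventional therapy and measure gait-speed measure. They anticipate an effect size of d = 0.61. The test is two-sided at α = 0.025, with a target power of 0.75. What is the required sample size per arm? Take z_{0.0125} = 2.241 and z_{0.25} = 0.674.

For two independent groups with equal n: n = 2·((z_{α/2} + z_β) / d)².
z_{α/2} + z_β = 2.241 + 0.674 = 2.915.
n = 2 × (2.915 / 0.61)² = 2 × 4.779² = 2 × 22.84 = 45.7.
Round up to the next whole participant.

n = 46 per group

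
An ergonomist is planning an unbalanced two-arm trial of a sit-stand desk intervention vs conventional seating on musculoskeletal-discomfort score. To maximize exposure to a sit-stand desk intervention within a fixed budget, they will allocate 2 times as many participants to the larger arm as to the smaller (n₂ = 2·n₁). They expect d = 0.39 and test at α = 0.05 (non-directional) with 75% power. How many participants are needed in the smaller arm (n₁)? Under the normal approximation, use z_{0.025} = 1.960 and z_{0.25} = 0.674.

With allocation ratio k = n₂/n₁ = 2, Var(x̄₁−x̄₂) = σ²(1/n₁ + 1/(k·n₁)) = σ²·(k+1)/(k·n₁).
So n₁ = (1 + 1/k)·((z_{α/2} + z_β)/d)² = 1.500 × (2.634/0.39)².
n₁ = 1.500 × 45.61 = 68.4.
Round up: n₁ = 69, giving n₂ = 2 × 69 = 138.

n₁ = 69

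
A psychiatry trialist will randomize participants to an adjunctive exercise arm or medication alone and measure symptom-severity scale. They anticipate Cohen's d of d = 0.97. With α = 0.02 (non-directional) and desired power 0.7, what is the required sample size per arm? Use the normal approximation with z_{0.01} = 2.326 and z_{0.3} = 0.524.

n = 18 per group

For two independent groups with equal n: n = 2·((z_{α/2} + z_β) / d)².
z_{α/2} + z_β = 2.326 + 0.524 = 2.850.
n = 2 × (2.850 / 0.97)² = 2 × 2.938² = 2 × 8.63 = 17.3.
Round up to the next whole participant.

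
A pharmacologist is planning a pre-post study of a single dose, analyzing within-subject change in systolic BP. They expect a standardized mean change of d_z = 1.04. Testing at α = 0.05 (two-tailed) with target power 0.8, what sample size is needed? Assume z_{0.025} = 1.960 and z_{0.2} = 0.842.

For a paired (one-sample on differences) test: n = ((z_{α/2} + z_β) / d)².
z_{α/2} + z_β = 1.960 + 0.842 = 2.802.
n = (2.802 / 1.04)² = 2.694² = 7.26.
Round up.

n = 8 pairs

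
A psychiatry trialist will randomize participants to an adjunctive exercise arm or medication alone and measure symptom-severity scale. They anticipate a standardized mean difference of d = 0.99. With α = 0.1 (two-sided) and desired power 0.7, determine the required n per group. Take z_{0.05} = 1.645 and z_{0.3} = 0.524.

For two independent groups with equal n: n = 2·((z_{α/2} + z_β) / d)².
z_{α/2} + z_β = 1.645 + 0.524 = 2.169.
n = 2 × (2.169 / 0.99)² = 2 × 2.191² = 2 × 4.80 = 9.6.
Round up to the next whole participant.

n = 10 per group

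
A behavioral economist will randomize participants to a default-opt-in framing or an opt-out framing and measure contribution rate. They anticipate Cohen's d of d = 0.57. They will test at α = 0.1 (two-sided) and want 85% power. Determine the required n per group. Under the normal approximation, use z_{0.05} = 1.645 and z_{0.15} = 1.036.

n = 45 per group

For two independent groups with equal n: n = 2·((z_{α/2} + z_β) / d)².
z_{α/2} + z_β = 1.645 + 1.036 = 2.681.
n = 2 × (2.681 / 0.57)² = 2 × 4.704² = 2 × 22.12 = 44.2.
Round up to the next whole participant.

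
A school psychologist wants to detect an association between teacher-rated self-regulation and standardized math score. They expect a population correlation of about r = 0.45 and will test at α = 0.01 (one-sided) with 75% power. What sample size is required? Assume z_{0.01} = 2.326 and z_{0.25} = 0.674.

n = 42

Fisher's z: C = ½·ln((1+r)/(1−r)) = ½·ln(2.6364) = 0.4847.
n = ((z_{α} + z_β)/C)² + 3.
(2.326 + 0.674) / 0.4847 = 3.000 / 0.4847 = 6.189.
n = 6.189² + 3 = 38.31 + 3 = 41.3.
Round up.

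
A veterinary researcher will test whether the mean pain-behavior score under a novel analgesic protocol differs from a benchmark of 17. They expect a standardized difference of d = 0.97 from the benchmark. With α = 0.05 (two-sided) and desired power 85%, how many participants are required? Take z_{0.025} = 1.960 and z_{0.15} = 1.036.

For a one-sample test: n = ((z_{α/2} + z_β) / d)².
z_{α/2} + z_β = 1.960 + 1.036 = 2.996.
n = (2.996 / 0.97)² = 3.089² = 9.54.
Round up.

n = 10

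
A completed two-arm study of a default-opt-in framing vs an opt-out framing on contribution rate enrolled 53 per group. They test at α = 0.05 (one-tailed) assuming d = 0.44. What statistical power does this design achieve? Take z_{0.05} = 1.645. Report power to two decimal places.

For two equal groups, power = Φ(d·√(n/2) − z_{α}).
d·√(n/2) = 0.44 × √(53/2) = 0.44 × 5.148 = 2.265.
z_β = 2.265 − 1.645 = 0.620.
Power = Φ(0.620) = 0.732.

power ≈ 0.73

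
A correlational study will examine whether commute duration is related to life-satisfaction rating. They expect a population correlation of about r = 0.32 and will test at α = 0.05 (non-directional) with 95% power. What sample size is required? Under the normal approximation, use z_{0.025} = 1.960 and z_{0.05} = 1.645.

n = 122

Fisher's z: C = ½·ln((1+r)/(1−r)) = ½·ln(1.9412) = 0.3316.
n = ((z_{α/2} + z_β)/C)² + 3.
(1.960 + 1.645) / 0.3316 = 3.605 / 0.3316 = 10.872.
n = 10.872² + 3 = 118.19 + 3 = 121.2.
Round up.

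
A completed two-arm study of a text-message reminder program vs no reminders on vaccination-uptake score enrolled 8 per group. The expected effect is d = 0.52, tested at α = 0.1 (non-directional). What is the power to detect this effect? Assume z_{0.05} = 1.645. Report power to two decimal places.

power ≈ 0.27

For two equal groups, power = Φ(d·√(n/2) − z_{α/2}).
d·√(n/2) = 0.52 × √(8/2) = 0.52 × 2.000 = 1.040.
z_β = 1.040 − 1.645 = -0.605.
Power = Φ(-0.605) = 0.273.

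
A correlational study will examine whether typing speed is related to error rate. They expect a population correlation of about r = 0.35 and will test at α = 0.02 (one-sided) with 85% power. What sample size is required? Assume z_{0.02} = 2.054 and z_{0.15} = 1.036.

Fisher's z: C = ½·ln((1+r)/(1−r)) = ½·ln(2.0769) = 0.3654.
n = ((z_{α} + z_β)/C)² + 3.
(2.054 + 1.036) / 0.3654 = 3.090 / 0.3654 = 8.456.
n = 8.456² + 3 = 71.51 + 3 = 74.5.
Round up.

n = 75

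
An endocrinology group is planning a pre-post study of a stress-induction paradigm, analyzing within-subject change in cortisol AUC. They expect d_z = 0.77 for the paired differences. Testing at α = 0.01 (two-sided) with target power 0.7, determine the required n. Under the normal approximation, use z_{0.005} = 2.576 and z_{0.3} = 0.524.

n = 17 pairs

For a paired (one-sample on differences) test: n = ((z_{α/2} + z_β) / d)².
z_{α/2} + z_β = 2.576 + 0.524 = 3.100.
n = (3.100 / 0.77)² = 4.026² = 16.21.
Round up.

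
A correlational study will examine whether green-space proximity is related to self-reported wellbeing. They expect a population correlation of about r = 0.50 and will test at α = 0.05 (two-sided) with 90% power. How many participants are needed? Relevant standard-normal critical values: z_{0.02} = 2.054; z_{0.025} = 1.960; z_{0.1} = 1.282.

n = 38

Fisher's z: C = ½·ln((1+r)/(1−r)) = ½·ln(3.0000) = 0.5493.
n = ((z_{α/2} + z_β)/C)² + 3.
(1.960 + 1.282) / 0.5493 = 3.242 / 0.5493 = 5.902.
n = 5.902² + 3 = 34.83 + 3 = 37.8.
Round up.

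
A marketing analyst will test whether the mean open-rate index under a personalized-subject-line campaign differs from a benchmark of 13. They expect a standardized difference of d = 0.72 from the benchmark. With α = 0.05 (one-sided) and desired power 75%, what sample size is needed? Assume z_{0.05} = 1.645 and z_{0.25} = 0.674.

For a one-sample test: n = ((z_{α} + z_β) / d)².
z_{α} + z_β = 1.645 + 0.674 = 2.319.
n = (2.319 / 0.72)² = 3.221² = 10.37.
Round up.

n = 11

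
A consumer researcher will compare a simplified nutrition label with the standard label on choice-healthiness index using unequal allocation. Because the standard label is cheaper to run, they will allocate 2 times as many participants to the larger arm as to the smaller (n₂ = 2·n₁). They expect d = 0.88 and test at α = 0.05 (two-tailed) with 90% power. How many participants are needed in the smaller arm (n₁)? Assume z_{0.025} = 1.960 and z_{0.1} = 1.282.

n₁ = 21

With allocation ratio k = n₂/n₁ = 2, Var(x̄₁−x̄₂) = σ²(1/n₁ + 1/(k·n₁)) = σ²·(k+1)/(k·n₁).
So n₁ = (1 + 1/k)·((z_{α/2} + z_β)/d)² = 1.500 × (3.242/0.88)².
n₁ = 1.500 × 13.57 = 20.4.
Round up: n₁ = 21, giving n₂ = 2 × 21 = 42.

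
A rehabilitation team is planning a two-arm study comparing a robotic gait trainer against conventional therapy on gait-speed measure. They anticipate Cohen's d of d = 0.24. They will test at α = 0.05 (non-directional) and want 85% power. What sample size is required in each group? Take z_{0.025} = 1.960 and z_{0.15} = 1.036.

n = 312 per group

For two independent groups with equal n: n = 2·((z_{α/2} + z_β) / d)².
z_{α/2} + z_β = 1.960 + 1.036 = 2.996.
n = 2 × (2.996 / 0.24)² = 2 × 12.483² = 2 × 155.83 = 311.7.
Round up to the next whole participant.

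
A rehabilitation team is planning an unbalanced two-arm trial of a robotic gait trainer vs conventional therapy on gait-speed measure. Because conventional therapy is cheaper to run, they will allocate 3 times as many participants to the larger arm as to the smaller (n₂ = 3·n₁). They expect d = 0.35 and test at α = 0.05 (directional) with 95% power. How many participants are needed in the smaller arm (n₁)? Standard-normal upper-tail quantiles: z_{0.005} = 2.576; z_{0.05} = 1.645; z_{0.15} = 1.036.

With allocation ratio k = n₂/n₁ = 3, Var(x̄₁−x̄₂) = σ²(1/n₁ + 1/(k·n₁)) = σ²·(k+1)/(k·n₁).
So n₁ = (1 + 1/k)·((z_{α} + z_β)/d)² = 1.333 × (3.290/0.35)².
n₁ = 1.333 × 88.36 = 117.8.
Round up: n₁ = 118, giving n₂ = 3 × 118 = 354.

n₁ = 118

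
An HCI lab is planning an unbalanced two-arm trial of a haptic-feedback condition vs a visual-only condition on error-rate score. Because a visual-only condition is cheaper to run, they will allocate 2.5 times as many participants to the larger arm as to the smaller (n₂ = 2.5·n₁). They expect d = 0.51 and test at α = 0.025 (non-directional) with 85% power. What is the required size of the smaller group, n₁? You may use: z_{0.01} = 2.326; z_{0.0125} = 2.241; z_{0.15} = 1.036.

n₁ = 58

With allocation ratio k = n₂/n₁ = 2.5, Var(x̄₁−x̄₂) = σ²(1/n₁ + 1/(k·n₁)) = σ²·(k+1)/(k·n₁).
So n₁ = (1 + 1/k)·((z_{α/2} + z_β)/d)² = 1.400 × (3.277/0.51)².
n₁ = 1.400 × 41.29 = 57.8.
Round up: n₁ = 58, giving n₂ = 2.5 × 58 = 145.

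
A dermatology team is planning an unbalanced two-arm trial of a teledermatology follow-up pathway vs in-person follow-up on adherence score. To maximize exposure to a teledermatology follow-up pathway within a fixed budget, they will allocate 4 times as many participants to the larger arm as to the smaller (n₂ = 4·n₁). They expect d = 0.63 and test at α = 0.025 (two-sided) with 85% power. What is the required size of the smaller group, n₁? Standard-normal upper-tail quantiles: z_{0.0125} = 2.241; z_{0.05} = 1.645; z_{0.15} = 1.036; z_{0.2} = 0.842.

With allocation ratio k = n₂/n₁ = 4, Var(x̄₁−x̄₂) = σ²(1/n₁ + 1/(k·n₁)) = σ²·(k+1)/(k·n₁).
So n₁ = (1 + 1/k)·((z_{α/2} + z_β)/d)² = 1.250 × (3.277/0.63)².
n₁ = 1.250 × 27.06 = 33.8.
Round up: n₁ = 34, giving n₂ = 4 × 34 = 136.

n₁ = 34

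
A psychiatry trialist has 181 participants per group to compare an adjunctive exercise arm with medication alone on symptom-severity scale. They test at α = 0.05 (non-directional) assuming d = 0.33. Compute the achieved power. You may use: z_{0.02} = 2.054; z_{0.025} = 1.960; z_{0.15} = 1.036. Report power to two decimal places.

For two equal groups, power = Φ(d·√(n/2) − z_{α/2}).
d·√(n/2) = 0.33 × √(181/2) = 0.33 × 9.513 = 3.139.
z_β = 3.139 − 1.960 = 1.179.
Power = Φ(1.179) = 0.881.

power ≈ 0.88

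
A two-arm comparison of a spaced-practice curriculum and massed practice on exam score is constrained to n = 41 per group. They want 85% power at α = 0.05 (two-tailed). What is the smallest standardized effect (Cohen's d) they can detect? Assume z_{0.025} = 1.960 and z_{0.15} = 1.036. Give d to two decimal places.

For two independent groups of n = 41 each: d_min = (z_{α/2} + z_β)·√(2/n).
z-sum = 1.960 + 1.036 = 2.996.
d_min = 2.996 × √(2/41) = 2.996 × 0.2209 = 0.662.

d_min ≈ 0.66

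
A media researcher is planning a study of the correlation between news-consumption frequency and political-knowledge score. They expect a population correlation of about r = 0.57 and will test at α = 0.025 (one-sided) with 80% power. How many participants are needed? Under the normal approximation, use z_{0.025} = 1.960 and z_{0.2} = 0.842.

n = 22

Fisher's z: C = ½·ln((1+r)/(1−r)) = ½·ln(3.6512) = 0.6475.
n = ((z_{α} + z_β)/C)² + 3.
(1.960 + 0.842) / 0.6475 = 2.802 / 0.6475 = 4.327.
n = 4.327² + 3 = 18.73 + 3 = 21.7.
Round up.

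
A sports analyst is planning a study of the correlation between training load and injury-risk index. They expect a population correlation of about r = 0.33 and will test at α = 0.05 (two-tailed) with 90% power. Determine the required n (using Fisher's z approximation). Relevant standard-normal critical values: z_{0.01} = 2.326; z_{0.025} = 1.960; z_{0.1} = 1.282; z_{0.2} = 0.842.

n = 93

Fisher's z: C = ½·ln((1+r)/(1−r)) = ½·ln(1.9851) = 0.3428.
n = ((z_{α/2} + z_β)/C)² + 3.
(1.960 + 1.282) / 0.3428 = 3.242 / 0.3428 = 9.457.
n = 9.457² + 3 = 89.44 + 3 = 92.4.
Round up.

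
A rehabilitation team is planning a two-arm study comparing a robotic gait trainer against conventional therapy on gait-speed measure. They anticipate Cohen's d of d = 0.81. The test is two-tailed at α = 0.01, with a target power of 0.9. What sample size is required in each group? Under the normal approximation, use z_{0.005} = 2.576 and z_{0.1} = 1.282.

For two independent groups with equal n: n = 2·((z_{α/2} + z_β) / d)².
z_{α/2} + z_β = 2.576 + 1.282 = 3.858.
n = 2 × (3.858 / 0.81)² = 2 × 4.763² = 2 × 22.69 = 45.4.
Round up to the next whole participant.

n = 46 per group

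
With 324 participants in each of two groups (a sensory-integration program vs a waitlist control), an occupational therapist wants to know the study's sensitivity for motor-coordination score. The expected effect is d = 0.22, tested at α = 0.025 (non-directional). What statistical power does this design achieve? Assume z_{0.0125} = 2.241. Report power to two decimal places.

power ≈ 0.71

For two equal groups, power = Φ(d·√(n/2) − z_{α/2}).
d·√(n/2) = 0.22 × √(324/2) = 0.22 × 12.728 = 2.800.
z_β = 2.800 − 2.241 = 0.559.
Power = Φ(0.559) = 0.712.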